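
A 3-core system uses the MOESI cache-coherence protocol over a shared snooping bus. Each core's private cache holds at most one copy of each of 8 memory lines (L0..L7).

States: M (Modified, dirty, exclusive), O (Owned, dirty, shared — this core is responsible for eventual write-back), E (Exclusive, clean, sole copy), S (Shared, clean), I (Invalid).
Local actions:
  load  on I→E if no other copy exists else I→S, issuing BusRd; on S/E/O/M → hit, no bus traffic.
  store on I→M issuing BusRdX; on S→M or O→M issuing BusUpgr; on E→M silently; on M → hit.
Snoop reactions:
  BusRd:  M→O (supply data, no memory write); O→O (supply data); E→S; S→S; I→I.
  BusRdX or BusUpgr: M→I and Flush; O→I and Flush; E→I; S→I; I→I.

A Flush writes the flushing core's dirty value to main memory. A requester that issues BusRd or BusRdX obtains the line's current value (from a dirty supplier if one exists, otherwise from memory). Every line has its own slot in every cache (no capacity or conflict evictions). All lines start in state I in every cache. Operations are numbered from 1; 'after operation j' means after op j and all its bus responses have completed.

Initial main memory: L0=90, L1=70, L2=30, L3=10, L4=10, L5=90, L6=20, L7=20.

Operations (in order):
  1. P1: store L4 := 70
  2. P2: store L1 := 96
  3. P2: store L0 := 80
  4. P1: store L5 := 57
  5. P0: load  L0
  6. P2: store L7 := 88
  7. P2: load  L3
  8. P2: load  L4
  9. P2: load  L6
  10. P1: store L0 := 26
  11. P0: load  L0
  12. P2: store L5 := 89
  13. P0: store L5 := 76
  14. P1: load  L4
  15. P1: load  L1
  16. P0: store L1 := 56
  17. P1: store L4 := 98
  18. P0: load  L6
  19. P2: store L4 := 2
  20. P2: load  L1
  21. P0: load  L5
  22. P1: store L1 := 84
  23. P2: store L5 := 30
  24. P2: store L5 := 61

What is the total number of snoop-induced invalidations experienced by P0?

invalidations = 3

step 1: P1: store L4 := 70  ⟶  IMI  (L4)  txn=BusRdX  M[L4]=10
step 2: P2: store L1 := 96  ⟶  IIM  (L1)  txn=BusRdX  M[L1]=70
step 3: P2: store L0 := 80  ⟶  IIM  (L0)  txn=BusRdX  M[L0]=90
step 4: P1: store L5 := 57  ⟶  IMI  (L5)  txn=BusRdX  M[L5]=90
step 5: P0: load  L0  ⟶  SIO  (L0)  txn=BusRd  M[L0]=90
step 6: P2: store L7 := 88  ⟶  IIM  (L7)  txn=BusRdX  M[L7]=20
step 7: P2: load  L3  ⟶  IIE  (L3)  txn=BusRd  M[L3]=10
step 8: P2: load  L4  ⟶  IOS  (L4)  txn=BusRd  M[L4]=10
step 9: P2: load  L6  ⟶  IIE  (L6)  txn=BusRd  M[L6]=20
step 10: P1: store L0 := 26  ⟶  IMI  (L0)  txn=BusRdX+Flush  M[L0]=80
step 11: P0: load  L0  ⟶  SOI  (L0)  txn=BusRd  M[L0]=80
step 12: P2: store L5 := 89  ⟶  IIM  (L5)  txn=BusRdX+Flush  M[L5]=57
step 13: P0: store L5 := 76  ⟶  MII  (L5)  txn=BusRdX+Flush  M[L5]=89
step 14: P1: load  L4  ⟶  IOS  (L4)  txn=∅  M[L4]=10
step 15: P1: load  L1  ⟶  ISO  (L1)  txn=BusRd  M[L1]=70
step 16: P0: store L1 := 56  ⟶  MII  (L1)  txn=BusRdX+Flush  M[L1]=96
step 17: P1: store L4 := 98  ⟶  IMI  (L4)  txn=BusUpgr  M[L4]=10
step 18: P0: load  L6  ⟶  SIS  (L6)  txn=BusRd  M[L6]=20
step 19: P2: store L4 := 2  ⟶  IIM  (L4)  txn=BusRdX+Flush  M[L4]=98
step 20: P2: load  L1  ⟶  OIS  (L1)  txn=BusRd  M[L1]=96
step 21: P0: load  L5  ⟶  MII  (L5)  txn=∅  M[L5]=89
step 22: P1: store L1 := 84  ⟶  IMI  (L1)  txn=BusRdX+Flush  M[L1]=56
step 23: P2: store L5 := 30  ⟶  IIM  (L5)  txn=BusRdX+Flush  M[L5]=76
step 24: P2: store L5 := 61  ⟶  IIM  (L5)  txn=∅  M[L5]=76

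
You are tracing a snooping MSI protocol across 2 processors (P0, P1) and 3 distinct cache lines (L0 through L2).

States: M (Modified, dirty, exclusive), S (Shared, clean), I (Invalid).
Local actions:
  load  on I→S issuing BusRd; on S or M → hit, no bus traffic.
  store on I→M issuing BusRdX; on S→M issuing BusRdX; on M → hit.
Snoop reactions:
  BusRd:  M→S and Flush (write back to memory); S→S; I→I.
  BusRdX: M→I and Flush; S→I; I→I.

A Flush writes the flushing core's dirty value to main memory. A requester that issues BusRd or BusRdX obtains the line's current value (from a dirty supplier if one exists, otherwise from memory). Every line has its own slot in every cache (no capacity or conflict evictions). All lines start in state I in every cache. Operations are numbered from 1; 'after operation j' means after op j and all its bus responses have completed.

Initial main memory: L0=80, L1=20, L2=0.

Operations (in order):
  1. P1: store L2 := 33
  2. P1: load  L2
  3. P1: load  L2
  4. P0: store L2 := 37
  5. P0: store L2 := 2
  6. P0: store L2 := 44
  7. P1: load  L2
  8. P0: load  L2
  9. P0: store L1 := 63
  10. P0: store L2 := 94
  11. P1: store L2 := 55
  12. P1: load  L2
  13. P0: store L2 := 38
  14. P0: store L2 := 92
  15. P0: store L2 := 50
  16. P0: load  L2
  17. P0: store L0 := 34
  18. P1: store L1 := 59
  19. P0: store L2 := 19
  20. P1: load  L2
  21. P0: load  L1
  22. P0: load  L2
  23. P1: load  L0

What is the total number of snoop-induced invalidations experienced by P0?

invalidations = 2

step 1: P1: store L2 := 33  ⟶  IM  (L2)  txn=BusRdX  M[L2]=0
step 2: P1: load  L2  ⟶  IM  (L2)  txn=∅  M[L2]=0
step 3: P1: load  L2  ⟶  IM  (L2)  txn=∅  M[L2]=0
step 4: P0: store L2 := 37  ⟶  MI  (L2)  txn=BusRdX+Flush  M[L2]=33
step 5: P0: store L2 := 2  ⟶  MI  (L2)  txn=∅  M[L2]=33
step 6: P0: store L2 := 44  ⟶  MI  (L2)  txn=∅  M[L2]=33
step 7: P1: load  L2  ⟶  SS  (L2)  txn=BusRd+Flush  M[L2]=44
step 8: P0: load  L2  ⟶  SS  (L2)  txn=∅  M[L2]=44
step 9: P0: store L1 := 63  ⟶  MI  (L1)  txn=BusRdX  M[L1]=20
step 10: P0: store L2 := 94  ⟶  MI  (L2)  txn=BusRdX  M[L2]=44
step 11: P1: store L2 := 55  ⟶  IM  (L2)  txn=BusRdX+Flush  M[L2]=94
step 12: P1: load  L2  ⟶  IM  (L2)  txn=∅  M[L2]=94
step 13: P0: store L2 := 38  ⟶  MI  (L2)  txn=BusRdX+Flush  M[L2]=55
step 14: P0: store L2 := 92  ⟶  MI  (L2)  txn=∅  M[L2]=55
step 15: P0: store L2 := 50  ⟶  MI  (L2)  txn=∅  M[L2]=55
step 16: P0: load  L2  ⟶  MI  (L2)  txn=∅  M[L2]=55
step 17: P0: store L0 := 34  ⟶  MI  (L0)  txn=BusRdX  M[L0]=80
step 18: P1: store L1 := 59  ⟶  IM  (L1)  txn=BusRdX+Flush  M[L1]=63
step 19: P0: store L2 := 19  ⟶  MI  (L2)  txn=∅  M[L2]=55
step 20: P1: load  L2  ⟶  SS  (L2)  txn=BusRd+Flush  M[L2]=19
step 21: P0: load  L1  ⟶  SS  (L1)  txn=BusRd+Flush  M[L1]=59
step 22: P0: load  L2  ⟶  SS  (L2)  txn=∅  M[L2]=19
step 23: P1: load  L0  ⟶  SS  (L0)  txn=BusRd+Flush  M[L0]=34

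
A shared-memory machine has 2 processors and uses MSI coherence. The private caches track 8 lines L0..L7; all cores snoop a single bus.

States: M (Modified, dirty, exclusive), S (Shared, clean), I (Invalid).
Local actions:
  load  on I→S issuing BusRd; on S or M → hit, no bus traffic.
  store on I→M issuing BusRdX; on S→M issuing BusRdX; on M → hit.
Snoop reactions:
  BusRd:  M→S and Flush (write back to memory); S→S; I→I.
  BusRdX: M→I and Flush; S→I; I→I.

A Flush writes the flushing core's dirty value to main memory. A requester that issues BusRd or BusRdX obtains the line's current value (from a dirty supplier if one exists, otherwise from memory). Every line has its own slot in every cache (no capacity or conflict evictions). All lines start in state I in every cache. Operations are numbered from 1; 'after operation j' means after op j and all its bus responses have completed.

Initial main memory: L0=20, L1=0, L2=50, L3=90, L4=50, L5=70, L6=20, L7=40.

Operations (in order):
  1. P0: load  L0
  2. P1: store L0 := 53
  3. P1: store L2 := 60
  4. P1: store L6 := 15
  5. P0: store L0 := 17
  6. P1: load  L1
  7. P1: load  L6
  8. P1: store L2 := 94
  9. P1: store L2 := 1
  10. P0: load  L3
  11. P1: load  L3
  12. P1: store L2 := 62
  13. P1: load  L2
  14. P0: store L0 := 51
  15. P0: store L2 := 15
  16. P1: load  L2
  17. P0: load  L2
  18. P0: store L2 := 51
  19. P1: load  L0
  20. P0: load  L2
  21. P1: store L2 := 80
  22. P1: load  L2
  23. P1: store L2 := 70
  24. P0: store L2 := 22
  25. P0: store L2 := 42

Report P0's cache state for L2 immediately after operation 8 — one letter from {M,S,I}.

state = I

1. P0: load  L0  bus=[BusRd]  L0: P0=S P1=I  mem[L0]=20
2. P1: store L0 := 53  bus=[BusRdX]  L0: P0=I P1=M  mem[L0]=20
3. P1: store L2 := 60  bus=[BusRdX]  L2: P0=I P1=M  mem[L2]=50
4. P1: store L6 := 15  bus=[BusRdX]  L6: P0=I P1=M  mem[L6]=20
5. P0: store L0 := 17  bus=[BusRdX,Flush]  L0: P0=M P1=I  mem[L0]=53
6. P1: load  L1  bus=[BusRd]  L1: P0=I P1=S  mem[L1]=0
7. P1: load  L6  bus=[-]  L6: P0=I P1=M  mem[L6]=20
8. P1: store L2 := 94  bus=[-]  L2: P0=I P1=M  mem[L2]=50
9. P1: store L2 := 1  bus=[-]  L2: P0=I P1=M  mem[L2]=50
10. P0: load  L3  bus=[BusRd]  L3: P0=S P1=I  mem[L3]=90
11. P1: load  L3  bus=[BusRd]  L3: P0=S P1=S  mem[L3]=90
12. P1: store L2 := 62  bus=[-]  L2: P0=I P1=M  mem[L2]=50
13. P1: load  L2  bus=[-]  L2: P0=I P1=M  mem[L2]=50
14. P0: store L0 := 51  bus=[-]  L0: P0=M P1=I  mem[L0]=53
15. P0: store L2 := 15  bus=[BusRdX,Flush]  L2: P0=M P1=I  mem[L2]=62
16. P1: load  L2  bus=[BusRd,Flush]  L2: P0=S P1=S  mem[L2]=15
17. P0: load  L2  bus=[-]  L2: P0=S P1=S  mem[L2]=15
18. P0: store L2 := 51  bus=[BusRdX]  L2: P0=M P1=I  mem[L2]=15
19. P1: load  L0  bus=[BusRd,Flush]  L0: P0=S P1=S  mem[L0]=51
20. P0: load  L2  bus=[-]  L2: P0=M P1=I  mem[L2]=15
21. P1: store L2 := 80  bus=[BusRdX,Flush]  L2: P0=I P1=M  mem[L2]=51
22. P1: load  L2  bus=[-]  L2: P0=I P1=M  mem[L2]=51
23. P1: store L2 := 70  bus=[-]  L2: P0=I P1=M  mem[L2]=51
24. P0: store L2 := 22  bus=[BusRdX,Flush]  L2: P0=M P1=I  mem[L2]=70
25. P0: store L2 := 42  bus=[-]  L2: P0=M P1=I  mem[L2]=70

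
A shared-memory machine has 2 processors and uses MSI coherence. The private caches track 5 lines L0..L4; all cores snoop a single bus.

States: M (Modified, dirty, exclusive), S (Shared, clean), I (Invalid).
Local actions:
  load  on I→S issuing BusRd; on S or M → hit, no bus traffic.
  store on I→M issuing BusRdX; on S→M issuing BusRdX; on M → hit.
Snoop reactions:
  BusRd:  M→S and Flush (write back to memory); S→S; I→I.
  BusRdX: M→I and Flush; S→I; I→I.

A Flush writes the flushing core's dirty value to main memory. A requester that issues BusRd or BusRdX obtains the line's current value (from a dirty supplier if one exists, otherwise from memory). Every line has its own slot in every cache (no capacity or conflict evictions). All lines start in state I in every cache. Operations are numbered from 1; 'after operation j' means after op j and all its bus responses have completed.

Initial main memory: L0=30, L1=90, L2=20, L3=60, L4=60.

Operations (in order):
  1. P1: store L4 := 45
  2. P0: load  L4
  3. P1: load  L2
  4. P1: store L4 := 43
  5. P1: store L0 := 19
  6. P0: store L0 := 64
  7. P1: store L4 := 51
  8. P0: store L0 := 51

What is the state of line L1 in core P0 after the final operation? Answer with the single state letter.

step 1: P1: store L4 := 45  ⟶  IM  (L4)  txn=BusRdX  M[L4]=60
step 2: P0: load  L4  ⟶  SS  (L4)  txn=BusRd+Flush  M[L4]=45
step 3: P1: load  L2  ⟶  IS  (L2)  txn=BusRd  M[L2]=20
step 4: P1: store L4 := 43  ⟶  IM  (L4)  txn=BusRdX  M[L4]=45
step 5: P1: store L0 := 19  ⟶  IM  (L0)  txn=BusRdX  M[L0]=30
step 6: P0: store L0 := 64  ⟶  MI  (L0)  txn=BusRdX+Flush  M[L0]=19
step 7: P1: store L4 := 51  ⟶  IM  (L4)  txn=∅  M[L4]=45
step 8: P0: store L0 := 51  ⟶  MI  (L0)  txn=∅  M[L0]=19

state = I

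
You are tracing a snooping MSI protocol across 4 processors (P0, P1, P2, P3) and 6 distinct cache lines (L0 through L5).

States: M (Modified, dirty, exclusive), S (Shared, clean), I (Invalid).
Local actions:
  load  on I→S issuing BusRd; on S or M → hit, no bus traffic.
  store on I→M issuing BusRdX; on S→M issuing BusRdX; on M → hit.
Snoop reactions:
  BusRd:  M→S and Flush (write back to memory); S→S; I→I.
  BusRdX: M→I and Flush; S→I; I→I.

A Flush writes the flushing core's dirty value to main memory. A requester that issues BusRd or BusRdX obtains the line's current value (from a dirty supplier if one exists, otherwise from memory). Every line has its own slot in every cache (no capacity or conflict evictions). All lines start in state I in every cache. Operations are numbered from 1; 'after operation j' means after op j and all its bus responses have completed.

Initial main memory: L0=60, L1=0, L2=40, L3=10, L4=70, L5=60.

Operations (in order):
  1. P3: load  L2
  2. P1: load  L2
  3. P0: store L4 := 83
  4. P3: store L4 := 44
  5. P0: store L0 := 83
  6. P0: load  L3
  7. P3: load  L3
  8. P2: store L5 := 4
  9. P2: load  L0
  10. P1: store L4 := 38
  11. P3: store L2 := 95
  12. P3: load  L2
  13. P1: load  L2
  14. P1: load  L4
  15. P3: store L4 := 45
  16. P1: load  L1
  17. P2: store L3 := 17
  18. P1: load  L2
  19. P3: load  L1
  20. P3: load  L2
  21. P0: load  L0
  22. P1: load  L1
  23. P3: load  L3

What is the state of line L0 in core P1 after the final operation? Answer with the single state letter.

  op1 P3: load  L2 → I/I/I/S on L2; bus BusRd; mem=40
  op2 P1: load  L2 → I/S/I/S on L2; bus BusRd; mem=40
  op3 P0: store L4 := 83 → M/I/I/I on L4; bus BusRdX; mem=70
  op4 P3: store L4 := 44 → I/I/I/M on L4; bus BusRdX Flush; mem=83
  op5 P0: store L0 := 83 → M/I/I/I on L0; bus BusRdX; mem=60
  op6 P0: load  L3 → S/I/I/I on L3; bus BusRd; mem=10
  op7 P3: load  L3 → S/I/I/S on L3; bus BusRd; mem=10
  op8 P2: store L5 := 4 → I/I/M/I on L5; bus BusRdX; mem=60
  op9 P2: load  L0 → S/I/S/I on L0; bus BusRd Flush; mem=83
  op10 P1: store L4 := 38 → I/M/I/I on L4; bus BusRdX Flush; mem=44
  op11 P3: store L2 := 95 → I/I/I/M on L2; bus BusRdX; mem=40
  op12 P3: load  L2 → I/I/I/M on L2; bus (none); mem=40
  op13 P1: load  L2 → I/S/I/S on L2; bus BusRd Flush; mem=95
  op14 P1: load  L4 → I/M/I/I on L4; bus (none); mem=44
  op15 P3: store L4 := 45 → I/I/I/M on L4; bus BusRdX Flush; mem=38
  op16 P1: load  L1 → I/S/I/I on L1; bus BusRd; mem=0
  op17 P2: store L3 := 17 → I/I/M/I on L3; bus BusRdX; mem=10
  op18 P1: load  L2 → I/S/I/S on L2; bus (none); mem=95
  op19 P3: load  L1 → I/S/I/S on L1; bus BusRd; mem=0
  op20 P3: load  L2 → I/S/I/S on L2; bus (none); mem=95
  op21 P0: load  L0 → S/I/S/I on L0; bus (none); mem=83
  op22 P1: load  L1 → I/S/I/S on L1; bus (none); mem=0
  op23 P3: load  L3 → I/I/S/S on L3; bus BusRd Flush; mem=17

state = I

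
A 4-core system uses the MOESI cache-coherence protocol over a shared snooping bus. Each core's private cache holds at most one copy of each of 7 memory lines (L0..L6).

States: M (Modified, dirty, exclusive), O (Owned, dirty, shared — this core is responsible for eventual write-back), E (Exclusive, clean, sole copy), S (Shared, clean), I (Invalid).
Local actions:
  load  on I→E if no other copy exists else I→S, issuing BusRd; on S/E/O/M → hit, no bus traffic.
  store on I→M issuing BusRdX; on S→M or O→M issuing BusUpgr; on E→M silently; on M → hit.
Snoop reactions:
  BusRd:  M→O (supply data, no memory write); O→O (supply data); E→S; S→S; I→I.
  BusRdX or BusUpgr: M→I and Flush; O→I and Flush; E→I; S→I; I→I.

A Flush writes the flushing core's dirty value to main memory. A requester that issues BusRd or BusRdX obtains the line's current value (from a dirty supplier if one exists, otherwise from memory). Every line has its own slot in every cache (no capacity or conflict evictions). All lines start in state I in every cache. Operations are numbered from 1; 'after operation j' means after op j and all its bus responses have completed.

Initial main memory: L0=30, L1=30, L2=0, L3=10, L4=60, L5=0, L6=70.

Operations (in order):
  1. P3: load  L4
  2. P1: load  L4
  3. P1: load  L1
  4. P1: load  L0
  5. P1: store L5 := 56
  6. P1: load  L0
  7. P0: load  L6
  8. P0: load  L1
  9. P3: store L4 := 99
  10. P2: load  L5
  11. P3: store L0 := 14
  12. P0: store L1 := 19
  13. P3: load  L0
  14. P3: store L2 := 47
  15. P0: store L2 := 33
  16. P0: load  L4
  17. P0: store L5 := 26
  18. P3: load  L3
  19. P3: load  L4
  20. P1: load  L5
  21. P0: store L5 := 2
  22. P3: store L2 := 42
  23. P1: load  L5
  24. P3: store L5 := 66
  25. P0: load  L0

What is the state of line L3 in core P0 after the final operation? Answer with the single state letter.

  op1 P3: load  L4 → I/I/I/E on L4; bus BusRd; mem=60
  op2 P1: load  L4 → I/S/I/S on L4; bus BusRd; mem=60
  op3 P1: load  L1 → I/E/I/I on L1; bus BusRd; mem=30
  op4 P1: load  L0 → I/E/I/I on L0; bus BusRd; mem=30
  op5 P1: store L5 := 56 → I/M/I/I on L5; bus BusRdX; mem=0
  op6 P1: load  L0 → I/E/I/I on L0; bus (none); mem=30
  op7 P0: load  L6 → E/I/I/I on L6; bus BusRd; mem=70
  op8 P0: load  L1 → S/S/I/I on L1; bus BusRd; mem=30
  op9 P3: store L4 := 99 → I/I/I/M on L4; bus BusUpgr; mem=60
  op10 P2: load  L5 → I/O/S/I on L5; bus BusRd; mem=0
  op11 P3: store L0 := 14 → I/I/I/M on L0; bus BusRdX; mem=30
  op12 P0: store L1 := 19 → M/I/I/I on L1; bus BusUpgr; mem=30
  op13 P3: load  L0 → I/I/I/M on L0; bus (none); mem=30
  op14 P3: store L2 := 47 → I/I/I/M on L2; bus BusRdX; mem=0
  op15 P0: store L2 := 33 → M/I/I/I on L2; bus BusRdX Flush; mem=47
  op16 P0: load  L4 → S/I/I/O on L4; bus BusRd; mem=60
  op17 P0: store L5 := 26 → M/I/I/I on L5; bus BusRdX Flush; mem=56
  op18 P3: load  L3 → I/I/I/E on L3; bus BusRd; mem=10
  op19 P3: load  L4 → S/I/I/O on L4; bus (none); mem=60
  op20 P1: load  L5 → O/S/I/I on L5; bus BusRd; mem=56
  op21 P0: store L5 := 2 → M/I/I/I on L5; bus BusUpgr; mem=56
  op22 P3: store L2 := 42 → I/I/I/M on L2; bus BusRdX Flush; mem=33
  op23 P1: load  L5 → O/S/I/I on L5; bus BusRd; mem=56
  op24 P3: store L5 := 66 → I/I/I/M on L5; bus BusRdX Flush; mem=2
  op25 P0: load  L0 → S/I/I/O on L0; bus BusRd; mem=30

state = I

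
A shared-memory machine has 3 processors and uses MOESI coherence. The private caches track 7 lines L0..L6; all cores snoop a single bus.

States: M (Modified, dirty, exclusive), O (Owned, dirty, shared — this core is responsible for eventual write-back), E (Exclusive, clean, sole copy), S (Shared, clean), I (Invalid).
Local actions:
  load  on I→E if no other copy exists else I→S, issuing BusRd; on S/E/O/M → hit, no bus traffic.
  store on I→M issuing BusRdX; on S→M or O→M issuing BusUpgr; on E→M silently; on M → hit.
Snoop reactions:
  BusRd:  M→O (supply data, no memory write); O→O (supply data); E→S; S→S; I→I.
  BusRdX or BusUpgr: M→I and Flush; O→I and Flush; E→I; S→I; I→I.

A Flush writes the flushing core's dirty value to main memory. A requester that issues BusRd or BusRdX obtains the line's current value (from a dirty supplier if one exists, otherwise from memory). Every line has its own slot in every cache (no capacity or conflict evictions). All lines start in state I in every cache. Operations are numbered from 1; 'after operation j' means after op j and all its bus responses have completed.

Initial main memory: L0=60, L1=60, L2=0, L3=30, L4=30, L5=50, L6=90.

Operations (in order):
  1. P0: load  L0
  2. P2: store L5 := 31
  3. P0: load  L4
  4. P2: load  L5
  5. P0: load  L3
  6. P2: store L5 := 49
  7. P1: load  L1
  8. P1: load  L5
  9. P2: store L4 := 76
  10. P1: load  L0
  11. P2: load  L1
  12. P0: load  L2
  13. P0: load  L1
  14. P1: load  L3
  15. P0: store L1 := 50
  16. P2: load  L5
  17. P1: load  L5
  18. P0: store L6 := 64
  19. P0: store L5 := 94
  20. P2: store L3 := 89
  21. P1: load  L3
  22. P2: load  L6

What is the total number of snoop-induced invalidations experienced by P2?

invalidations = 2

1. P0: load  L0  bus=[BusRd]  L0: P0=E P1=I P2=I  mem[L0]=60
2. P2: store L5 := 31  bus=[BusRdX]  L5: P0=I P1=I P2=M  mem[L5]=50
3. P0: load  L4  bus=[BusRd]  L4: P0=E P1=I P2=I  mem[L4]=30
4. P2: load  L5  bus=[-]  L5: P0=I P1=I P2=M  mem[L5]=50
5. P0: load  L3  bus=[BusRd]  L3: P0=E P1=I P2=I  mem[L3]=30
6. P2: store L5 := 49  bus=[-]  L5: P0=I P1=I P2=M  mem[L5]=50
7. P1: load  L1  bus=[BusRd]  L1: P0=I P1=E P2=I  mem[L1]=60
8. P1: load  L5  bus=[BusRd]  L5: P0=I P1=S P2=O  mem[L5]=50
9. P2: store L4 := 76  bus=[BusRdX]  L4: P0=I P1=I P2=M  mem[L4]=30
10. P1: load  L0  bus=[BusRd]  L0: P0=S P1=S P2=I  mem[L0]=60
11. P2: load  L1  bus=[BusRd]  L1: P0=I P1=S P2=S  mem[L1]=60
12. P0: load  L2  bus=[BusRd]  L2: P0=E P1=I P2=I  mem[L2]=0
13. P0: load  L1  bus=[BusRd]  L1: P0=S P1=S P2=S  mem[L1]=60
14. P1: load  L3  bus=[BusRd]  L3: P0=S P1=S P2=I  mem[L3]=30
15. P0: store L1 := 50  bus=[BusUpgr]  L1: P0=M P1=I P2=I  mem[L1]=60
16. P2: load  L5  bus=[-]  L5: P0=I P1=S P2=O  mem[L5]=50
17. P1: load  L5  bus=[-]  L5: P0=I P1=S P2=O  mem[L5]=50
18. P0: store L6 := 64  bus=[BusRdX]  L6: P0=M P1=I P2=I  mem[L6]=90
19. P0: store L5 := 94  bus=[BusRdX,Flush]  L5: P0=M P1=I P2=I  mem[L5]=49
20. P2: store L3 := 89  bus=[BusRdX]  L3: P0=I P1=I P2=M  mem[L3]=30
21. P1: load  L3  bus=[BusRd]  L3: P0=I P1=S P2=O  mem[L3]=30
22. P2: load  L6  bus=[BusRd]  L6: P0=O P1=I P2=S  mem[L6]=90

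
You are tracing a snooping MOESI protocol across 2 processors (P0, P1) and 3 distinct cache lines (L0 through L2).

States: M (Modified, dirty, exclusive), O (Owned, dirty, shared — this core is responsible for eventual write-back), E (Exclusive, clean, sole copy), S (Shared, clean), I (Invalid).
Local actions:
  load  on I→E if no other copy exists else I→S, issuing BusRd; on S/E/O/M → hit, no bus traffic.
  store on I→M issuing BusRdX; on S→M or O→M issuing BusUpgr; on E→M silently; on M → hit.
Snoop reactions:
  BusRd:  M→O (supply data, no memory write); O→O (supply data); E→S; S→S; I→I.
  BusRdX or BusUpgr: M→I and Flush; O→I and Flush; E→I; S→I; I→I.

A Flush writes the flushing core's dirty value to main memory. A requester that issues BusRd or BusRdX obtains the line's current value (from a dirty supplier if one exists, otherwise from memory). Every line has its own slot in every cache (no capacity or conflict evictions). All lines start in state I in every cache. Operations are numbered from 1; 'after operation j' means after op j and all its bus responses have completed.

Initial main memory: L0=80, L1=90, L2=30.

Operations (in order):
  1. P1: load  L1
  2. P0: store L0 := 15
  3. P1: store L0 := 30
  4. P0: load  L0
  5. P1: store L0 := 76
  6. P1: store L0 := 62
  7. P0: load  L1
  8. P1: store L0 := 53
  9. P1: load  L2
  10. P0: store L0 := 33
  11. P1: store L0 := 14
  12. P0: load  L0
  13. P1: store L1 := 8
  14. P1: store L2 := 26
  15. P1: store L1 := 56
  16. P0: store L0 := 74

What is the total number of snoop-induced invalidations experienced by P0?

invalidations = 4

step 1: P1: load  L1  ⟶  IE  (L1)  txn=BusRd  M[L1]=90
step 2: P0: store L0 := 15  ⟶  MI  (L0)  txn=BusRdX  M[L0]=80
step 3: P1: store L0 := 30  ⟶  IM  (L0)  txn=BusRdX+Flush  M[L0]=15
step 4: P0: load  L0  ⟶  SO  (L0)  txn=BusRd  M[L0]=15
step 5: P1: store L0 := 76  ⟶  IM  (L0)  txn=BusUpgr  M[L0]=15
step 6: P1: store L0 := 62  ⟶  IM  (L0)  txn=∅  M[L0]=15
step 7: P0: load  L1  ⟶  SS  (L1)  txn=BusRd  M[L1]=90
step 8: P1: store L0 := 53  ⟶  IM  (L0)  txn=∅  M[L0]=15
step 9: P1: load  L2  ⟶  IE  (L2)  txn=BusRd  M[L2]=30
step 10: P0: store L0 := 33  ⟶  MI  (L0)  txn=BusRdX+Flush  M[L0]=53
step 11: P1: store L0 := 14  ⟶  IM  (L0)  txn=BusRdX+Flush  M[L0]=33
step 12: P0: load  L0  ⟶  SO  (L0)  txn=BusRd  M[L0]=33
step 13: P1: store L1 := 8  ⟶  IM  (L1)  txn=BusUpgr  M[L1]=90
step 14: P1: store L2 := 26  ⟶  IM  (L2)  txn=∅  M[L2]=30
step 15: P1: store L1 := 56  ⟶  IM  (L1)  txn=∅  M[L1]=90
step 16: P0: store L0 := 74  ⟶  MI  (L0)  txn=BusUpgr+Flush  M[L0]=14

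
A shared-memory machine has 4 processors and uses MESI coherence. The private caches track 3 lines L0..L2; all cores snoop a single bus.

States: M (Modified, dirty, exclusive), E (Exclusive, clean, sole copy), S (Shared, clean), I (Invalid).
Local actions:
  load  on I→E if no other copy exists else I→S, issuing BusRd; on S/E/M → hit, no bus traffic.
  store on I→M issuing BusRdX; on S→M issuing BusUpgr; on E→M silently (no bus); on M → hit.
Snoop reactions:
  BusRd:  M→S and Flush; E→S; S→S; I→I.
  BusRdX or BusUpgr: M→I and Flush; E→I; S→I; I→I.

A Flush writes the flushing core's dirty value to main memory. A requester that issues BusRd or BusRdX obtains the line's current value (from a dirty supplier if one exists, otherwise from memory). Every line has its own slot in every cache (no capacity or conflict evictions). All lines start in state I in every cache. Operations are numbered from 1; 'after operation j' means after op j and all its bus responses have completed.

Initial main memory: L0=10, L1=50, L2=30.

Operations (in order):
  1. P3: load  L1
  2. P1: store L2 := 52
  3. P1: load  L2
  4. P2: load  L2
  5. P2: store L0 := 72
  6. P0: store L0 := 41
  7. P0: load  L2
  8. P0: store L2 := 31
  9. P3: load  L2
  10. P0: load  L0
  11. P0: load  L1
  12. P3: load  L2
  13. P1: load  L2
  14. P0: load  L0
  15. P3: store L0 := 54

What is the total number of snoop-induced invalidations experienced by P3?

invalidations = 0

[1] P3: load  L1 | P0:I, P1:I, P2:I, P3:E(50) | bus: BusRd
[2] P1: store L2 := 52 | P0:I, P1:M(52), P2:I, P3:I | bus: BusRdX
[3] P1: load  L2 | P0:I, P1:M(52), P2:I, P3:I | bus: none
[4] P2: load  L2 | P0:I, P1:S(52), P2:S(52), P3:I | bus: BusRd,Flush
[5] P2: store L0 := 72 | P0:I, P1:I, P2:M(72), P3:I | bus: BusRdX
[6] P0: store L0 := 41 | P0:M(41), P1:I, P2:I, P3:I | bus: BusRdX,Flush
[7] P0: load  L2 | P0:S(52), P1:S(52), P2:S(52), P3:I | bus: BusRd
[8] P0: store L2 := 31 | P0:M(31), P1:I, P2:I, P3:I | bus: BusUpgr
[9] P3: load  L2 | P0:S(31), P1:I, P2:I, P3:S(31) | bus: BusRd,Flush
[10] P0: load  L0 | P0:M(41), P1:I, P2:I, P3:I | bus: none
[11] P0: load  L1 | P0:S(50), P1:I, P2:I, P3:S(50) | bus: BusRd
[12] P3: load  L2 | P0:S(31), P1:I, P2:I, P3:S(31) | bus: none
[13] P1: load  L2 | P0:S(31), P1:S(31), P2:I, P3:S(31) | bus: BusRd
[14] P0: load  L0 | P0:M(41), P1:I, P2:I, P3:I | bus: none
[15] P3: store L0 := 54 | P0:I, P1:I, P2:I, P3:M(54) | bus: BusRdX,Flush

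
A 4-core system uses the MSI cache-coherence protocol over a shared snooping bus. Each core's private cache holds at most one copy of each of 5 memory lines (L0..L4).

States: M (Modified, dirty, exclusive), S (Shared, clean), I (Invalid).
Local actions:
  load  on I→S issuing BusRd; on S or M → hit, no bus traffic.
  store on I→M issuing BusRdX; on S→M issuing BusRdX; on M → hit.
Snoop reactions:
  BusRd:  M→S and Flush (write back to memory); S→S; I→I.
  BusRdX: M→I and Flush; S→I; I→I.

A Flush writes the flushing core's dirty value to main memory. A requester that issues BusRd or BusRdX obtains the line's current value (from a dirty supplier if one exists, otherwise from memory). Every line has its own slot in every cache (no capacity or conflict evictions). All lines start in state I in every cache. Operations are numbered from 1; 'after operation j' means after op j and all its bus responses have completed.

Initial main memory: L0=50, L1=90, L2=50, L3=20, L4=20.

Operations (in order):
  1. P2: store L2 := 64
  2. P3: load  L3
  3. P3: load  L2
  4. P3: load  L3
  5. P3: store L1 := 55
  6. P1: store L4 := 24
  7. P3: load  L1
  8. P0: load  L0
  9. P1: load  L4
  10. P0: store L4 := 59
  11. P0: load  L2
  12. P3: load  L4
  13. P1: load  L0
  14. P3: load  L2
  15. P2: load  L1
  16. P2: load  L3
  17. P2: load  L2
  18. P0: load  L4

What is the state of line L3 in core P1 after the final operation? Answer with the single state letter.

[1] P2: store L2 := 64 | P0:I, P1:I, P2:M(64), P3:I | bus: BusRdX
[2] P3: load  L3 | P0:I, P1:I, P2:I, P3:S(20) | bus: BusRd
[3] P3: load  L2 | P0:I, P1:I, P2:S(64), P3:S(64) | bus: BusRd,Flush
[4] P3: load  L3 | P0:I, P1:I, P2:I, P3:S(20) | bus: none
[5] P3: store L1 := 55 | P0:I, P1:I, P2:I, P3:M(55) | bus: BusRdX
[6] P1: store L4 := 24 | P0:I, P1:M(24), P2:I, P3:I | bus: BusRdX
[7] P3: load  L1 | P0:I, P1:I, P2:I, P3:M(55) | bus: none
[8] P0: load  L0 | P0:S(50), P1:I, P2:I, P3:I | bus: BusRd
[9] P1: load  L4 | P0:I, P1:M(24), P2:I, P3:I | bus: none
[10] P0: store L4 := 59 | P0:M(59), P1:I, P2:I, P3:I | bus: BusRdX,Flush
[11] P0: load  L2 | P0:S(64), P1:I, P2:S(64), P3:S(64) | bus: BusRd
[12] P3: load  L4 | P0:S(59), P1:I, P2:I, P3:S(59) | bus: BusRd,Flush
[13] P1: load  L0 | P0:S(50), P1:S(50), P2:I, P3:I | bus: BusRd
[14] P3: load  L2 | P0:S(64), P1:I, P2:S(64), P3:S(64) | bus: none
[15] P2: load  L1 | P0:I, P1:I, P2:S(55), P3:S(55) | bus: BusRd,Flush
[16] P2: load  L3 | P0:I, P1:I, P2:S(20), P3:S(20) | bus: BusRd
[17] P2: load  L2 | P0:S(64), P1:I, P2:S(64), P3:S(64) | bus: none
[18] P0: load  L4 | P0:S(59), P1:I, P2:I, P3:S(59) | bus: none

state = I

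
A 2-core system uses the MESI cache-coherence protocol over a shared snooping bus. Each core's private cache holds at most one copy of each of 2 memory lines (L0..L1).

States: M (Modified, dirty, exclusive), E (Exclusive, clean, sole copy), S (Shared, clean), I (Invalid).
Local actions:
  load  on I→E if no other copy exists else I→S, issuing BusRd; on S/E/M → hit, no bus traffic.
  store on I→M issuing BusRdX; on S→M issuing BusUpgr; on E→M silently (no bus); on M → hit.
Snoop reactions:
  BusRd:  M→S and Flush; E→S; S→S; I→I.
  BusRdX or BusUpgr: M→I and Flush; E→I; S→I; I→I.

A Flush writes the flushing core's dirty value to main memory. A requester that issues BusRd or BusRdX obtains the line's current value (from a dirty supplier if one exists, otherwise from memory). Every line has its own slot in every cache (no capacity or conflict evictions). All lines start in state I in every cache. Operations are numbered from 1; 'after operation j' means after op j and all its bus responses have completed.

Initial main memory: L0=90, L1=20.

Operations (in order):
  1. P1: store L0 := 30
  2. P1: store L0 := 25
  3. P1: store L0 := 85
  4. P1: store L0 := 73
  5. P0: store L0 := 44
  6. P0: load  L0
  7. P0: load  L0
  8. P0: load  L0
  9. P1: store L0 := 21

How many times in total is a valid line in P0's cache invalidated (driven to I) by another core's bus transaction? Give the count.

  op1 P1: store L0 := 30 → I/M on L0; bus BusRdX; mem=90
  op2 P1: store L0 := 25 → I/M on L0; bus (none); mem=90
  op3 P1: store L0 := 85 → I/M on L0; bus (none); mem=90
  op4 P1: store L0 := 73 → I/M on L0; bus (none); mem=90
  op5 P0: store L0 := 44 → M/I on L0; bus BusRdX Flush; mem=73
  op6 P0: load  L0 → M/I on L0; bus (none); mem=73
  op7 P0: load  L0 → M/I on L0; bus (none); mem=73
  op8 P0: load  L0 → M/I on L0; bus (none); mem=73
  op9 P1: store L0 := 21 → I/M on L0; bus BusRdX Flush; mem=44

invalidations = 1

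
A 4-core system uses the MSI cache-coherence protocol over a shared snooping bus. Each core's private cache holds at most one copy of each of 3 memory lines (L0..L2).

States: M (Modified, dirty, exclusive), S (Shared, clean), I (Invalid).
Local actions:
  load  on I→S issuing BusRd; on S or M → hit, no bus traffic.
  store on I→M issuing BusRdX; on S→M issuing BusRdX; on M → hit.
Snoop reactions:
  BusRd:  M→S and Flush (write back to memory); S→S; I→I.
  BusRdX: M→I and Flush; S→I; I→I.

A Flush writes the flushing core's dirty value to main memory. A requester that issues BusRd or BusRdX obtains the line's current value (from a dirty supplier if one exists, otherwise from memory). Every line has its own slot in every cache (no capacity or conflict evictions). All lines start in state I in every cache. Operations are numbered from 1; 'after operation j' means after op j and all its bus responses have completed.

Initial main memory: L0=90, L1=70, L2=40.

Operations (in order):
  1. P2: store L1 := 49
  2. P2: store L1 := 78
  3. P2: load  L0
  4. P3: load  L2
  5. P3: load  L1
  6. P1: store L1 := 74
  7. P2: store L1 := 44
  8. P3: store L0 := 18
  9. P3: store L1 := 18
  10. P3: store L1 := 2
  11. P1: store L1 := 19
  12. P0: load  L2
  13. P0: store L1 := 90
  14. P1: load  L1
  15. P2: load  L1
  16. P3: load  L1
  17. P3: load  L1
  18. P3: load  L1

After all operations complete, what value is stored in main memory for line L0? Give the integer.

memory[L0] = 90

step 1: P2: store L1 := 49  ⟶  IIMI  (L1)  txn=BusRdX  M[L1]=70
step 2: P2: store L1 := 78  ⟶  IIMI  (L1)  txn=∅  M[L1]=70
step 3: P2: load  L0  ⟶  IISI  (L0)  txn=BusRd  M[L0]=90
step 4: P3: load  L2  ⟶  IIIS  (L2)  txn=BusRd  M[L2]=40
step 5: P3: load  L1  ⟶  IISS  (L1)  txn=BusRd+Flush  M[L1]=78
step 6: P1: store L1 := 74  ⟶  IMII  (L1)  txn=BusRdX  M[L1]=78
step 7: P2: store L1 := 44  ⟶  IIMI  (L1)  txn=BusRdX+Flush  M[L1]=74
step 8: P3: store L0 := 18  ⟶  IIIM  (L0)  txn=BusRdX  M[L0]=90
step 9: P3: store L1 := 18  ⟶  IIIM  (L1)  txn=BusRdX+Flush  M[L1]=44
step 10: P3: store L1 := 2  ⟶  IIIM  (L1)  txn=∅  M[L1]=44
step 11: P1: store L1 := 19  ⟶  IMII  (L1)  txn=BusRdX+Flush  M[L1]=2
step 12: P0: load  L2  ⟶  SIIS  (L2)  txn=BusRd  M[L2]=40
step 13: P0: store L1 := 90  ⟶  MIII  (L1)  txn=BusRdX+Flush  M[L1]=19
step 14: P1: load  L1  ⟶  SSII  (L1)  txn=BusRd+Flush  M[L1]=90
step 15: P2: load  L1  ⟶  SSSI  (L1)  txn=BusRd  M[L1]=90
step 16: P3: load  L1  ⟶  SSSS  (L1)  txn=BusRd  M[L1]=90
step 17: P3: load  L1  ⟶  SSSS  (L1)  txn=∅  M[L1]=90
step 18: P3: load  L1  ⟶  SSSS  (L1)  txn=∅  M[L1]=90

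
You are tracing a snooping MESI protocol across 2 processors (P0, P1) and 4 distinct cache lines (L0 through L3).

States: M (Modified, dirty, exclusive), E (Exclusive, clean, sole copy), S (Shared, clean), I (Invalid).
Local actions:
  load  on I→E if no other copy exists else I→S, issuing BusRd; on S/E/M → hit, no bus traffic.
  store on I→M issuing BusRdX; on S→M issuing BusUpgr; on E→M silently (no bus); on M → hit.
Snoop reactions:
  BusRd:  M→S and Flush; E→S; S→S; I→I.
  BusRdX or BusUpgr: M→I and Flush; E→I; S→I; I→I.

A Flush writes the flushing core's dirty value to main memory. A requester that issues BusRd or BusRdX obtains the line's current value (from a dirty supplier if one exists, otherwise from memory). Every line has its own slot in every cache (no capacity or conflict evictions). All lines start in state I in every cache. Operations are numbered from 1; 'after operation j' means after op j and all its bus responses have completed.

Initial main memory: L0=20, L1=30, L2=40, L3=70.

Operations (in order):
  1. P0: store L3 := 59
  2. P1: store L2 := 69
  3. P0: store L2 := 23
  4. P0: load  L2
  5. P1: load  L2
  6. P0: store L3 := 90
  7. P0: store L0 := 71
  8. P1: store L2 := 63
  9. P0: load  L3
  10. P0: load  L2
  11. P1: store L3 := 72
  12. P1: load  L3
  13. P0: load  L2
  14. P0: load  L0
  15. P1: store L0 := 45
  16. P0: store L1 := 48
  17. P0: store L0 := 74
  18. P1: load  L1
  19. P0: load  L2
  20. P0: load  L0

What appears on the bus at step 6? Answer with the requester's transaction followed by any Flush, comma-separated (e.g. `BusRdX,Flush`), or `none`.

  op1 P0: store L3 := 59 → M/I on L3; bus BusRdX; mem=70
  op2 P1: store L2 := 69 → I/M on L2; bus BusRdX; mem=40
  op3 P0: store L2 := 23 → M/I on L2; bus BusRdX Flush; mem=69
  op4 P0: load  L2 → M/I on L2; bus (none); mem=69
  op5 P1: load  L2 → S/S on L2; bus BusRd Flush; mem=23
  op6 P0: store L3 := 90 → M/I on L3; bus (none); mem=70
  op7 P0: store L0 := 71 → M/I on L0; bus BusRdX; mem=20
  op8 P1: store L2 := 63 → I/M on L2; bus BusUpgr; mem=23
  op9 P0: load  L3 → M/I on L3; bus (none); mem=70
  op10 P0: load  L2 → S/S on L2; bus BusRd Flush; mem=63
  op11 P1: store L3 := 72 → I/M on L3; bus BusRdX Flush; mem=90
  op12 P1: load  L3 → I/M on L3; bus (none); mem=90
  op13 P0: load  L2 → S/S on L2; bus (none); mem=63
  op14 P0: load  L0 → M/I on L0; bus (none); mem=20
  op15 P1: store L0 := 45 → I/M on L0; bus BusRdX Flush; mem=71
  op16 P0: store L1 := 48 → M/I on L1; bus BusRdX; mem=30
  op17 P0: store L0 := 74 → M/I on L0; bus BusRdX Flush; mem=45
  op18 P1: load  L1 → S/S on L1; bus BusRd Flush; mem=48
  op19 P0: load  L2 → S/S on L2; bus (none); mem=63
  op20 P0: load  L0 → M/I on L0; bus (none); mem=45

bus = none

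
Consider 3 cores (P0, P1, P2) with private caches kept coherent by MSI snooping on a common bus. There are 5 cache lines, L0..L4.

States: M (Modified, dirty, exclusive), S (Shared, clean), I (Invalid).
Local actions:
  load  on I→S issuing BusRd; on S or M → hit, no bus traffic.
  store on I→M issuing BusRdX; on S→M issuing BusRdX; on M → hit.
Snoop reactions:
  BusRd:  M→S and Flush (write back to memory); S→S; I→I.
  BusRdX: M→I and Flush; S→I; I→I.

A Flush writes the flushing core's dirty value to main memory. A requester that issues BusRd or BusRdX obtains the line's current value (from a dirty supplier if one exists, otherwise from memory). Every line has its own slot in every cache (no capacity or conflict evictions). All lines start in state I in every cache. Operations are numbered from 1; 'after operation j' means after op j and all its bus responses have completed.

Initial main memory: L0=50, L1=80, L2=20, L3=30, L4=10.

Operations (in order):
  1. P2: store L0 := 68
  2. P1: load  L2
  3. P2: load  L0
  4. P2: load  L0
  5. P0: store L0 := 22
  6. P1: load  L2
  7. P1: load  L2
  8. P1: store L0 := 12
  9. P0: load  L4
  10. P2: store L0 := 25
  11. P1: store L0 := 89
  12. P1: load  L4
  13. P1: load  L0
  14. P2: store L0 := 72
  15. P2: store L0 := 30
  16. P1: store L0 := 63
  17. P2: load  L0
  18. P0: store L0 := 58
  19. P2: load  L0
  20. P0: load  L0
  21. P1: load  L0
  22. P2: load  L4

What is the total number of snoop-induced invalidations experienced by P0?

step 1: P2: store L0 := 68  ⟶  IIM  (L0)  txn=BusRdX  M[L0]=50
step 2: P1: load  L2  ⟶  ISI  (L2)  txn=BusRd  M[L2]=20
step 3: P2: load  L0  ⟶  IIM  (L0)  txn=∅  M[L0]=50
step 4: P2: load  L0  ⟶  IIM  (L0)  txn=∅  M[L0]=50
step 5: P0: store L0 := 22  ⟶  MII  (L0)  txn=BusRdX+Flush  M[L0]=68
step 6: P1: load  L2  ⟶  ISI  (L2)  txn=∅  M[L2]=20
step 7: P1: load  L2  ⟶  ISI  (L2)  txn=∅  M[L2]=20
step 8: P1: store L0 := 12  ⟶  IMI  (L0)  txn=BusRdX+Flush  M[L0]=22
step 9: P0: load  L4  ⟶  SII  (L4)  txn=BusRd  M[L4]=10
step 10: P2: store L0 := 25  ⟶  IIM  (L0)  txn=BusRdX+Flush  M[L0]=12
step 11: P1: store L0 := 89  ⟶  IMI  (L0)  txn=BusRdX+Flush  M[L0]=25
step 12: P1: load  L4  ⟶  SSI  (L4)  txn=BusRd  M[L4]=10
step 13: P1: load  L0  ⟶  IMI  (L0)  txn=∅  M[L0]=25
step 14: P2: store L0 := 72  ⟶  IIM  (L0)  txn=BusRdX+Flush  M[L0]=89
step 15: P2: store L0 := 30  ⟶  IIM  (L0)  txn=∅  M[L0]=89
step 16: P1: store L0 := 63  ⟶  IMI  (L0)  txn=BusRdX+Flush  M[L0]=30
step 17: P2: load  L0  ⟶  ISS  (L0)  txn=BusRd+Flush  M[L0]=63
step 18: P0: store L0 := 58  ⟶  MII  (L0)  txn=BusRdX  M[L0]=63
step 19: P2: load  L0  ⟶  SIS  (L0)  txn=BusRd+Flush  M[L0]=58
step 20: P0: load  L0  ⟶  SIS  (L0)  txn=∅  M[L0]=58
step 21: P1: load  L0  ⟶  SSS  (L0)  txn=BusRd  M[L0]=58
step 22: P2: load  L4  ⟶  SSS  (L4)  txn=BusRd  M[L4]=10

invalidations = 1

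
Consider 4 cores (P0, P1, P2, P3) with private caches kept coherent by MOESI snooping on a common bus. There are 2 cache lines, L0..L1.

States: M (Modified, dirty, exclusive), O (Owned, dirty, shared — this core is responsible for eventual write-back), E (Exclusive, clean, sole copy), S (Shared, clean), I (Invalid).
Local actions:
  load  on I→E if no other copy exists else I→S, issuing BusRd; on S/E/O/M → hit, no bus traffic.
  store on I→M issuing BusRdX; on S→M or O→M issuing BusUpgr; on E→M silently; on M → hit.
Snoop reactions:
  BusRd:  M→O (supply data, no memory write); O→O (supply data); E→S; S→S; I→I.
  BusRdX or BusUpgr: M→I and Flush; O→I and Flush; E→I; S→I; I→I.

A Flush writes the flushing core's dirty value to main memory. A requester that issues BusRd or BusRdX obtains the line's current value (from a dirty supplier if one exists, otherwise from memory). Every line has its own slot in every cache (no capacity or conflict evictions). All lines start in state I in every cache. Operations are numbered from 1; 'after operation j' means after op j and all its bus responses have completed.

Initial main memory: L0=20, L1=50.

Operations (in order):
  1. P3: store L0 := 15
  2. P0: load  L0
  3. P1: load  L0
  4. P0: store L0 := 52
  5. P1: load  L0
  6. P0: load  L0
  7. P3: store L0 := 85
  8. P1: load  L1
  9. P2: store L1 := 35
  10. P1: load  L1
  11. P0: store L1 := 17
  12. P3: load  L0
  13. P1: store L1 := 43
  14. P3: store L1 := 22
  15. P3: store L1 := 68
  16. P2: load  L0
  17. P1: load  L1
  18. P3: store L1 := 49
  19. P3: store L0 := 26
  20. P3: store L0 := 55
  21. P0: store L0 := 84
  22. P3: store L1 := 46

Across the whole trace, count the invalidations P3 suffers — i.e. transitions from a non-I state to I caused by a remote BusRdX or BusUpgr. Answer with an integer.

invalidations = 2

step 1: P3: store L0 := 15  ⟶  IIIM  (L0)  txn=BusRdX  M[L0]=20
step 2: P0: load  L0  ⟶  SIIO  (L0)  txn=BusRd  M[L0]=20
step 3: P1: load  L0  ⟶  SSIO  (L0)  txn=BusRd  M[L0]=20
step 4: P0: store L0 := 52  ⟶  MIII  (L0)  txn=BusUpgr+Flush  M[L0]=15
step 5: P1: load  L0  ⟶  OSII  (L0)  txn=BusRd  M[L0]=15
step 6: P0: load  L0  ⟶  OSII  (L0)  txn=∅  M[L0]=15
step 7: P3: store L0 := 85  ⟶  IIIM  (L0)  txn=BusRdX+Flush  M[L0]=52
step 8: P1: load  L1  ⟶  IEII  (L1)  txn=BusRd  M[L1]=50
step 9: P2: store L1 := 35  ⟶  IIMI  (L1)  txn=BusRdX  M[L1]=50
step 10: P1: load  L1  ⟶  ISOI  (L1)  txn=BusRd  M[L1]=50
step 11: P0: store L1 := 17  ⟶  MIII  (L1)  txn=BusRdX+Flush  M[L1]=35
step 12: P3: load  L0  ⟶  IIIM  (L0)  txn=∅  M[L0]=52
step 13: P1: store L1 := 43  ⟶  IMII  (L1)  txn=BusRdX+Flush  M[L1]=17
step 14: P3: store L1 := 22  ⟶  IIIM  (L1)  txn=BusRdX+Flush  M[L1]=43
step 15: P3: store L1 := 68  ⟶  IIIM  (L1)  txn=∅  M[L1]=43
step 16: P2: load  L0  ⟶  IISO  (L0)  txn=BusRd  M[L0]=52
step 17: P1: load  L1  ⟶  ISIO  (L1)  txn=BusRd  M[L1]=43
step 18: P3: store L1 := 49  ⟶  IIIM  (L1)  txn=BusUpgr  M[L1]=43
step 19: P3: store L0 := 26  ⟶  IIIM  (L0)  txn=BusUpgr  M[L0]=52
step 20: P3: store L0 := 55  ⟶  IIIM  (L0)  txn=∅  M[L0]=52
step 21: P0: store L0 := 84  ⟶  MIII  (L0)  txn=BusRdX+Flush  M[L0]=55
step 22: P3: store L1 := 46  ⟶  IIIM  (L1)  txn=∅  M[L1]=43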